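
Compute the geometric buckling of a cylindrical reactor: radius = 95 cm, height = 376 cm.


B^2 = (2.405/R)^2 + (pi/H)^2
B^2 = (2.405/95)^2 + (pi/376)^2
B^2 = 7.1070e-04 /cm^2

7.1070e-04


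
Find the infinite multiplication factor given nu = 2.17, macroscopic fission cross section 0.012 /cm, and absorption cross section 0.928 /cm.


k_inf = nu * Sigma_f / Sigma_a
k_inf = 2.17 * 0.012 / 0.928
k_inf = 0.028060

0.028060


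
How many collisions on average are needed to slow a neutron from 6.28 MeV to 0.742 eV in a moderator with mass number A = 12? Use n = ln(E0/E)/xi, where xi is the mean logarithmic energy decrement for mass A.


xi = 1 + (A-1)^2/(2A)*ln((A-1)/(A+1)) = 0.1577690 (for A = 12)
n = ln(E0/E) / xi
n = ln(6.28e6 / 0.742) / 0.1577690
n = ln(8.463612e+06) / 0.1577690 = 101.11

101.11


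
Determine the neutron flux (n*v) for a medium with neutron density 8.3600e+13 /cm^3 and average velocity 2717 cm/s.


phi = n * v
phi = 8.3600e+13 * 2717
phi = 2.2714e+17 /cm^2/s

2.2714e+17


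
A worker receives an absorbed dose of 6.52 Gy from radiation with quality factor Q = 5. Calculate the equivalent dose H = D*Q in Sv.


H = D * Q
H = 6.52 * 5
H = 32.600 Sv

32.600


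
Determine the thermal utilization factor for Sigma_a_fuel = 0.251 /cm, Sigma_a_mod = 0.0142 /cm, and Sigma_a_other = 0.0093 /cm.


f = Sigma_a_fuel / (Sigma_a_fuel + Sigma_a_mod + Sigma_a_other)
f = 0.251 / (0.251 + 0.0142 + 0.0093)
f = 0.91439

0.91439


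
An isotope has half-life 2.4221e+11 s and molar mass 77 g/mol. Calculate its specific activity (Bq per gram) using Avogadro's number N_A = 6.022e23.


lambda = ln(2) / t_half = ln(2) / 2.4221e+11 = 2.861761e-12 /s
SA = lambda * N_A / M
SA = 2.861761e-12 * 6.022e23 / 77
SA = 2.2381e+10 Bq/g

2.2381e+10


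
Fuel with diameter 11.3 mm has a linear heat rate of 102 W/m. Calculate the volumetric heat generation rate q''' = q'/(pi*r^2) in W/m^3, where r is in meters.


r = D / 2 / 1000 = 11.3 / 2 / 1000 = 0.00565 m
q''' = q' / (pi * r^2)
q''' = 102 / (pi * 0.00565^2)
q''' = 1.0171e+06 W/m^3

1.0171e+06


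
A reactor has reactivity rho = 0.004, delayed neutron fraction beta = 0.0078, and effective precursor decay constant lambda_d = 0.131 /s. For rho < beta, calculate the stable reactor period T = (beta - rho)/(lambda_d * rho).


T = (beta - rho) / (lambda_d * rho)
T = (0.0078 - 0.004) / (0.131 * 0.004)
T = 7.2519 s

7.2519


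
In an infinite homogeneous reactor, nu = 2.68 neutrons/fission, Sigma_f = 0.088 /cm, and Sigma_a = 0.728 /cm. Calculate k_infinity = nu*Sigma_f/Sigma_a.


k_inf = nu * Sigma_f / Sigma_a
k_inf = 2.68 * 0.088 / 0.728
k_inf = 0.32396

0.32396


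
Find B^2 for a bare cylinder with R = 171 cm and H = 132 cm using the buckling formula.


B^2 = (2.405/R)^2 + (pi/H)^2
B^2 = (2.405/171)^2 + (pi/132)^2
B^2 = 7.6424e-04 /cm^2

7.6424e-04


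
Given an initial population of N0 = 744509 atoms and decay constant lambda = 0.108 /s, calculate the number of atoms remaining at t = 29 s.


N = N0 * exp(-lambda * t)
N = 744509 * exp(-0.108 * 29)
N = 32483

32483


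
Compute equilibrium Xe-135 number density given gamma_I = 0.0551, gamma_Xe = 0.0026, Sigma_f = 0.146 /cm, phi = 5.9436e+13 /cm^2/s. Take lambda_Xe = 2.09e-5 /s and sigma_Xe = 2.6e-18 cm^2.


Xe_eq = (gamma_I + gamma_Xe) * Sigma_f * phi / (lambda_Xe + sigma_Xe * phi)
Numerator = (0.0551 + 0.0026) * 0.146 * 5.9436e+13 = 5.007008e+11
Denominator = 2.09e-5 + 2.6e-18 * 5.9436e+13 = 1.754336e-04
Xe_eq = 5.007008e+11 / 1.754336e-04 = 2.8541e+15 /cm^3

2.8541e+15


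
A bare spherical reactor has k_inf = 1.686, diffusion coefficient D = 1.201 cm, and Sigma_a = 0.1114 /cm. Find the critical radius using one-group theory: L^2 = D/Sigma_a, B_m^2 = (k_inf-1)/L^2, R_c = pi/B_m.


L^2 = D / Sigma_a = 1.201 / 0.1114 = 10.78097 cm^2
B_m^2 = (k_inf - 1) / L^2 = (1.686 - 1) / 10.78097 = 0.06363064 /cm^2
For a bare sphere: B_g = pi/R, so R_c = pi / sqrt(B_m^2)
R_c = pi / sqrt(0.06363064) = 12.454 cm

12.454


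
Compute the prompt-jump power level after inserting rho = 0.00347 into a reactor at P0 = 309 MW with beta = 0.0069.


P1/P0 = beta / (beta - rho)
P1/P0 = 0.0069 / (0.0069 - 0.00347) = 2.011662
P1 = 309 * 2.011662 = 621.60 MW

621.60


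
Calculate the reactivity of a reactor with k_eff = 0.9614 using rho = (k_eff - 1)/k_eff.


rho = (k_eff - 1) / k_eff
rho = (0.9614 - 1) / 0.9614
rho = -0.040150

-0.040150


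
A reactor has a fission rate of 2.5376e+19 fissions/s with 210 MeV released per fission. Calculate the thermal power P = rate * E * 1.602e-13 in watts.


P = fission_rate * E_MeV * 1.602e-13
P = 2.5376e+19 * 210 * 1.602e-13
P = 8.5370e+08 W

8.5370e+08


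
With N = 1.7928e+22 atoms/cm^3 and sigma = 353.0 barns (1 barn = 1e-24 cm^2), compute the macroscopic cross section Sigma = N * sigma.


Sigma = N * sigma_barns * 1e-24
Sigma = 1.7928e+22 * 353.0 * 1e-24
Sigma = 6.3286 /cm

6.3286


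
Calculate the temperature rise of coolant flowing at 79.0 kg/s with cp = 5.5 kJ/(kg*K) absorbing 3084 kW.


dT = Q / (m_dot * cp)
dT = 3084 / (79.0 * 5.5)
dT = 7.0978 C

7.0978


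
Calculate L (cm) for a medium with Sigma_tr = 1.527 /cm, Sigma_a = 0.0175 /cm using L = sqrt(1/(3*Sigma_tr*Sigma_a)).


D = 1 / (3 * Sigma_tr) = 1 / (3 * 1.527) = 0.2182929 cm
L = sqrt(D / Sigma_a)
L = sqrt(0.2182929 / 0.0175)
L = 3.5318 cm

3.5318


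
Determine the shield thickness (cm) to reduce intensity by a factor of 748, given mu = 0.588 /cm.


x = ln(factor) / mu
x = ln(748) / 0.588
x = 11.254 cm

11.254


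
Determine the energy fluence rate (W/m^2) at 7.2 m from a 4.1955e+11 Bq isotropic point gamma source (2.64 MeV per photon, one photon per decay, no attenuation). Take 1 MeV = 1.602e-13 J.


psi = A * E * 1.602e-13 / (4*pi*r^2)
psi = 4.1955e+11 * 2.64 * 1.602e-13 / (4*pi*7.2^2)
psi = 2.7238e-04 W/m^2

2.7238e-04


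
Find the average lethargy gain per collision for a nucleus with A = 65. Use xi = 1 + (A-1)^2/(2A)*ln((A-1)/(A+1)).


xi = 1 + (A-1)^2/(2A) * ln((A-1)/(A+1))
xi = 1 + (65-1)^2/(2*65) * ln((65-1)/(65 +1))
xi = 0.030456

0.030456


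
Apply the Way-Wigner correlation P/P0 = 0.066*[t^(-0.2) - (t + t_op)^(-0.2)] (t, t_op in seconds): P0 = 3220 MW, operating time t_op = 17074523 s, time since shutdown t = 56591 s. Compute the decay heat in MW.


P/P0 = 0.066 * [t^(-0.2) - (t + t_op)^(-0.2)]
P/P0 = 0.066 * [56591^(-0.2) - (56591 + 17074523)^(-0.2)]
P/P0 = 0.066 * [0.1120600 - 0.03574727] = 0.005036640
P = 3220 * 0.005036640 = 16.218 MW

16.218


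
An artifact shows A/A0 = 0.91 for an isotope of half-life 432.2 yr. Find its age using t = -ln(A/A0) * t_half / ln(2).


lambda = ln(2) / t_half = ln(2) / 432.2 = 0.001603765 /yr
t = -ln(A/A0) / lambda
t = -ln(0.91) / 0.001603765
t = 58.806 yr

58.806


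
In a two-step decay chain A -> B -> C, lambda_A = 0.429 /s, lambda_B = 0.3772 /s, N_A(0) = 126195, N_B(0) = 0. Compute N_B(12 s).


N_B(t) = lambda_A * N_A0 / (lambda_B - lambda_A) * [exp(-lambda_A*t) - exp(-lambda_B*t)]
exp(-0.429*12) = 0.005811015; exp(-0.3772*12) = 0.01081956
N_B = 0.429 * 126195 / (0.3772 - 0.429) * (0.005811015 - 0.01081956)
N_B = 5234.6

5234.6


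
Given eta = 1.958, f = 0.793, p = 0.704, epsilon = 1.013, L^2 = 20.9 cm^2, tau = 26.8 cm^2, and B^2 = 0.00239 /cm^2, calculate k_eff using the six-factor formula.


k_inf = eta*f*p*eps = 1.958*0.793*0.704*1.013 = 1.107307
P_TNL = 1/(1 + L^2*B^2) = 1/(1 + 20.9*0.00239) = 0.9524254
P_FNL = exp(-B^2*tau) = exp(-0.00239*26.8) = 0.9379562
k_eff = k_inf * P_TNL * P_FNL = 1.107307 * 0.9524254 * 0.9379562
k_eff = 0.98919

0.98919


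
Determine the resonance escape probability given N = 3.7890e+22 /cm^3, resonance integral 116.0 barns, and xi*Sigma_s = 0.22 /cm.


p = exp(-N * I * 1e-24 / (xi*Sigma_s))
p = exp(-3.7890e+22 * 116.0 * 1e-24 / 0.22)
p = 2.1062e-09

2.1062e-09


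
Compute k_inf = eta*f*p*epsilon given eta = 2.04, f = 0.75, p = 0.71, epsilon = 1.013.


k_inf = eta * f * p * epsilon
k_inf = 2.04 * 0.75 * 0.71 * 1.013
k_inf = 1.1004

1.1004


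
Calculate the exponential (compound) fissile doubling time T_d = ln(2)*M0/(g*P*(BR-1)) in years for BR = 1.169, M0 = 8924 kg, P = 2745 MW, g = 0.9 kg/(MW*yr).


Breeding gain G = BR - 1 = 1.169 - 1 = 0.169
Fissile production rate = g * P * G = 0.9 * 2745 * 0.169 = 417.5145 kg/yr
T_d = ln(2) * M0 / (g * P * G)
T_d = ln(2) * 8924 / 417.5145 = 14.815 yr

14.815


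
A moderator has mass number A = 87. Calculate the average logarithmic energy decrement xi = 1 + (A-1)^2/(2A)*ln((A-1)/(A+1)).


xi = 1 + (A-1)^2/(2A) * ln((A-1)/(A+1))
xi = 1 + (87-1)^2/(2*87) * ln((87-1)/(87 +1))
xi = 0.022813

0.022813


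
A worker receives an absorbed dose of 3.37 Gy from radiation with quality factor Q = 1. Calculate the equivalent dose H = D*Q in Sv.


H = D * Q
H = 3.37 * 1
H = 3.3700 Sv

3.3700


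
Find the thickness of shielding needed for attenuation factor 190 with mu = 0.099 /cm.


x = ln(factor) / mu
x = ln(190) / 0.099
x = 53.000 cm

53.000


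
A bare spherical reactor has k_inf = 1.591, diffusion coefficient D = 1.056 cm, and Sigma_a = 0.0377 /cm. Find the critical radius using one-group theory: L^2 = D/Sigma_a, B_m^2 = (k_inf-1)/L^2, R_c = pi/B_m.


L^2 = D / Sigma_a = 1.056 / 0.0377 = 28.01061 cm^2
B_m^2 = (k_inf - 1) / L^2 = (1.591 - 1) / 28.01061 = 0.02109915 /cm^2
For a bare sphere: B_g = pi/R, so R_c = pi / sqrt(B_m^2)
R_c = pi / sqrt(0.02109915) = 21.628 cm

21.628


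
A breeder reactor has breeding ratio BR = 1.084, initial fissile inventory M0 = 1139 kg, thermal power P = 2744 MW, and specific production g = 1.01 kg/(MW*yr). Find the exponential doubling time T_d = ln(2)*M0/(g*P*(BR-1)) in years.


Breeding gain G = BR - 1 = 1.084 - 1 = 0.084
Fissile production rate = g * P * G = 1.01 * 2744 * 0.084 = 232.80096 kg/yr
T_d = ln(2) * M0 / (g * P * G)
T_d = ln(2) * 1139 / 232.80096 = 3.3913 yr

3.3913


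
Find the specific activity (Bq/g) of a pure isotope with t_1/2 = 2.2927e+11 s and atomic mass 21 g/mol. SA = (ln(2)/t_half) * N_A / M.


lambda = ln(2) / t_half = ln(2) / 2.2927e+11 = 3.023279e-12 /s
SA = lambda * N_A / M
SA = 3.023279e-12 * 6.022e23 / 21
SA = 8.6696e+10 Bq/g

8.6696e+10


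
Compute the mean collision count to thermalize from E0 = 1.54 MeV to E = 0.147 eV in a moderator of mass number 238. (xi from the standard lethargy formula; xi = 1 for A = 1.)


xi = 1 + (A-1)^2/(2A)*ln((A-1)/(A+1)) = 0.008379872 (for A = 238)
n = ln(E0/E) / xi
n = ln(1.54e6 / 0.147) / 0.008379872
n = ln(1.047619e+07) / 0.008379872 = 1929.0

1929.0


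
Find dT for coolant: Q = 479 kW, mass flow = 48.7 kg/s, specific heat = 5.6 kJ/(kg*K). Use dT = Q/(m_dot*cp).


dT = Q / (m_dot * cp)
dT = 479 / (48.7 * 5.6)
dT = 1.7564 C

1.7564


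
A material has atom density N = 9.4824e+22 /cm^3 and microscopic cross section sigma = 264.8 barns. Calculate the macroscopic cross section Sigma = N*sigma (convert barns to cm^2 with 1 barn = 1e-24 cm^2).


Sigma = N * sigma_barns * 1e-24
Sigma = 9.4824e+22 * 264.8 * 1e-24
Sigma = 25.109 /cm

25.109


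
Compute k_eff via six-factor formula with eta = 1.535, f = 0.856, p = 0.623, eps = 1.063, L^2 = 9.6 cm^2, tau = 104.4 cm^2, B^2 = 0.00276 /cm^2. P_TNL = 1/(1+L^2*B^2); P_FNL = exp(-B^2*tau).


k_inf = eta*f*p*eps = 1.535*0.856*0.623*1.063 = 0.8701687
P_TNL = 1/(1 + L^2*B^2) = 1/(1 + 9.6*0.00276) = 0.9741879
P_FNL = exp(-B^2*tau) = exp(-0.00276*104.4) = 0.7496536
k_eff = k_inf * P_TNL * P_FNL = 0.8701687 * 0.9741879 * 0.7496536
k_eff = 0.63549

0.63549


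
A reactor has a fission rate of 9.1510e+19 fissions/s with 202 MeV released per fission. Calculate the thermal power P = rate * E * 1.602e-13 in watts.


P = fission_rate * E_MeV * 1.602e-13
P = 9.1510e+19 * 202 * 1.602e-13
P = 2.9613e+09 W

2.9613e+09


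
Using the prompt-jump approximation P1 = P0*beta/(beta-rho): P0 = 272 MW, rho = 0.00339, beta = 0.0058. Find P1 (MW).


P1/P0 = beta / (beta - rho)
P1/P0 = 0.0058 / (0.0058 - 0.00339) = 2.406639
P1 = 272 * 2.406639 = 654.61 MW

654.61


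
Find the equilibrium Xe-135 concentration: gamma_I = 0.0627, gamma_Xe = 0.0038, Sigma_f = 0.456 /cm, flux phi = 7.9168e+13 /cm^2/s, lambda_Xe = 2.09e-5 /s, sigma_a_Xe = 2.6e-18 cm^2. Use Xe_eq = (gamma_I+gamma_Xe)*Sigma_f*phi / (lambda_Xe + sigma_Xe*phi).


Xe_eq = (gamma_I + gamma_Xe) * Sigma_f * phi / (lambda_Xe + sigma_Xe * phi)
Numerator = (0.0627 + 0.0038) * 0.456 * 7.9168e+13 = 2.400690e+12
Denominator = 2.09e-5 + 2.6e-18 * 7.9168e+13 = 2.267368e-04
Xe_eq = 2.400690e+12 / 2.267368e-04 = 1.0588e+16 /cm^3

1.0588e+16


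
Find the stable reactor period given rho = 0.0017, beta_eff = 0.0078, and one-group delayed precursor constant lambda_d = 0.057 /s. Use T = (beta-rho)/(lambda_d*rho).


T = (beta - rho) / (lambda_d * rho)
T = (0.0078 - 0.0017) / (0.057 * 0.0017)
T = 62.951 s

62.951


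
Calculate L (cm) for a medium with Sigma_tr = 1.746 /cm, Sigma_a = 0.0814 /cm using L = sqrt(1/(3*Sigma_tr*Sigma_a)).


D = 1 / (3 * Sigma_tr) = 1 / (3 * 1.746) = 0.1909126 cm
L = sqrt(D / Sigma_a)
L = sqrt(0.1909126 / 0.0814)
L = 1.5315 cm

1.5315


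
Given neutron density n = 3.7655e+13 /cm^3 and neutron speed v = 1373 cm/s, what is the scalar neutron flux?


phi = n * v
phi = 3.7655e+13 * 1373
phi = 5.1700e+16 /cm^2/s

5.1700e+16


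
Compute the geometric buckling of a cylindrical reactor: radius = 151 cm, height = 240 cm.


B^2 = (2.405/R)^2 + (pi/H)^2
B^2 = (2.405/151)^2 + (pi/240)^2
B^2 = 4.2502e-04 /cm^2

4.2502e-04


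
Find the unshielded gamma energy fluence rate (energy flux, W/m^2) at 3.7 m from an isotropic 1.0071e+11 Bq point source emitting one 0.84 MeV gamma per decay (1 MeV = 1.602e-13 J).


psi = A * E * 1.602e-13 / (4*pi*r^2)
psi = 1.0071e+11 * 0.84 * 1.602e-13 / (4*pi*3.7^2)
psi = 7.8777e-05 W/m^2

7.8777e-05


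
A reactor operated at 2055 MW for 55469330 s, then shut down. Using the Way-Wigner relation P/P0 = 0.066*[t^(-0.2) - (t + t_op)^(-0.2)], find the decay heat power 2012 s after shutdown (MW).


P/P0 = 0.066 * [t^(-0.2) - (t + t_op)^(-0.2)]
P/P0 = 0.066 * [2012^(-0.2) - (2012 + 55469330)^(-0.2)]
P/P0 = 0.066 * [0.2184109 - 0.02826092] = 0.01254990
P = 2055 * 0.01254990 = 25.790 MW

25.790


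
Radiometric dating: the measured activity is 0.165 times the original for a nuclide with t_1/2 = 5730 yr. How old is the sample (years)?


lambda = ln(2) / t_half = ln(2) / 5730 = 1.209681e-04 /yr
t = -ln(A/A0) / lambda
t = -ln(0.165) / 1.209681e-04
t = 14895 yr

14895


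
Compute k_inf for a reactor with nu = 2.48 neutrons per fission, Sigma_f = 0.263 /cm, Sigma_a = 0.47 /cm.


k_inf = nu * Sigma_f / Sigma_a
k_inf = 2.48 * 0.263 / 0.47
k_inf = 1.3877

1.3877


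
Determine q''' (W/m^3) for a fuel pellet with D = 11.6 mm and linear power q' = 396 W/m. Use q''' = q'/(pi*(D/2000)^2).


r = D / 2 / 1000 = 11.6 / 2 / 1000 = 0.0058 m
q''' = q' / (pi * r^2)
q''' = 396 / (pi * 0.0058^2)
q''' = 3.7470e+06 W/m^3

3.7470e+06


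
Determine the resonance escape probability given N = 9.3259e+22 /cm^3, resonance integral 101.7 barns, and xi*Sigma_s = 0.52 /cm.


p = exp(-N * I * 1e-24 / (xi*Sigma_s))
p = exp(-9.3259e+22 * 101.7 * 1e-24 / 0.52)
p = 1.1989e-08

1.1989e-08


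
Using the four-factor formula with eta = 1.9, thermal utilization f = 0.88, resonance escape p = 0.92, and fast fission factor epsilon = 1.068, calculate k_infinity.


k_inf = eta * f * p * epsilon
k_inf = 1.9 * 0.88 * 0.92 * 1.068
k_inf = 1.6428

1.6428


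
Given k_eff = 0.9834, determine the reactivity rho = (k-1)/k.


rho = (k_eff - 1) / k_eff
rho = (0.9834 - 1) / 0.9834
rho = -0.016880

-0.016880


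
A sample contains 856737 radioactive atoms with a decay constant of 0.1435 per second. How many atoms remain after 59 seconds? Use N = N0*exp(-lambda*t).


N = N0 * exp(-lambda * t)
N = 856737 * exp(-0.1435 * 59)
N = 180.26

180.26


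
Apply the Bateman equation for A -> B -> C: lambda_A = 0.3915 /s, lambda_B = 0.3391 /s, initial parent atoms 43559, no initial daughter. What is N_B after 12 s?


N_B(t) = lambda_A * N_A0 / (lambda_B - lambda_A) * [exp(-lambda_A*t) - exp(-lambda_B*t)]
exp(-0.3915*12) = 0.009113486; exp(-0.3391*12) = 0.01709106
N_B = 0.3915 * 43559 / (0.3391 - 0.3915) * (0.009113486 - 0.01709106)
N_B = 2596.3

2596.3


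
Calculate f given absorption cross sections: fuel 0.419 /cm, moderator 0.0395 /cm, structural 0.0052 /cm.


f = Sigma_a_fuel / (Sigma_a_fuel + Sigma_a_mod + Sigma_a_other)
f = 0.419 / (0.419 + 0.0395 + 0.0052)
f = 0.90360

0.90360


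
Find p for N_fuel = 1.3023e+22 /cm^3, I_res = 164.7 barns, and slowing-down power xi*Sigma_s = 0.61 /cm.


p = exp(-N * I * 1e-24 / (xi*Sigma_s))
p = exp(-1.3023e+22 * 164.7 * 1e-24 / 0.61)
p = 0.029712

0.029712


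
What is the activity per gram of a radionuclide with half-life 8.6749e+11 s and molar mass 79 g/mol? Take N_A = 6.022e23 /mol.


lambda = ln(2) / t_half = ln(2) / 8.6749e+11 = 7.990261e-13 /s
SA = lambda * N_A / M
SA = 7.990261e-13 * 6.022e23 / 79
SA = 6.0908e+09 Bq/g

6.0908e+09


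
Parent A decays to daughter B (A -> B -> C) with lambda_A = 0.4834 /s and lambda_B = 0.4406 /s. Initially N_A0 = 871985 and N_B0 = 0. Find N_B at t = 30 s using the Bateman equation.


N_B(t) = lambda_A * N_A0 / (lambda_B - lambda_A) * [exp(-lambda_A*t) - exp(-lambda_B*t)]
exp(-0.4834*30) = 5.033400e-07; exp(-0.4406*30) = 1.817588e-06
N_B = 0.4834 * 871985 / (0.4406 - 0.4834) * (5.033400e-07 - 1.817588e-06)
N_B = 12.943

12.943


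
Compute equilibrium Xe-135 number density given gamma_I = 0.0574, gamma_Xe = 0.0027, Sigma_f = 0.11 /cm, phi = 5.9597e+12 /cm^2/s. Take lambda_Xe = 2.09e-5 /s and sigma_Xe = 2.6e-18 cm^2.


Xe_eq = (gamma_I + gamma_Xe) * Sigma_f * phi / (lambda_Xe + sigma_Xe * phi)
Numerator = (0.0574 + 0.0027) * 0.11 * 5.9597e+12 = 3.939958e+10
Denominator = 2.09e-5 + 2.6e-18 * 5.9597e+12 = 3.639522e-05
Xe_eq = 3.939958e+10 / 3.639522e-05 = 1.0825e+15 /cm^3

1.0825e+15


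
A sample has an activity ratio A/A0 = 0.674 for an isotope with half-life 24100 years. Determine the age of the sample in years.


lambda = ln(2) / t_half = ln(2) / 24100 = 2.876129e-05 /yr
t = -ln(A/A0) / lambda
t = -ln(0.674) / 2.876129e-05
t = 13717 yr

13717


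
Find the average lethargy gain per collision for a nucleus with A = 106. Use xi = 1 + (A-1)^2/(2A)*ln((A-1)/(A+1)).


xi = 1 + (A-1)^2/(2A) * ln((A-1)/(A+1))
xi = 1 + (106-1)^2/(2*106) * ln((106-1)/(106 +1))
xi = 0.018750

0.018750


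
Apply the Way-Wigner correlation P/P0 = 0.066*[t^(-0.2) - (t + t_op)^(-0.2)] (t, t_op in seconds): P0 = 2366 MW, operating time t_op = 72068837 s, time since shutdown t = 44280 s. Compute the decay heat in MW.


P/P0 = 0.066 * [t^(-0.2) - (t + t_op)^(-0.2)]
P/P0 = 0.066 * [44280^(-0.2) - (44280 + 72068837)^(-0.2)]
P/P0 = 0.066 * [0.1176951 - 0.02681619] = 0.005998008
P = 2366 * 0.005998008 = 14.191 MW

14.191


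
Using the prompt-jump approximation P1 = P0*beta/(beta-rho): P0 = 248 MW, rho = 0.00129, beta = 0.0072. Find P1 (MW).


P1/P0 = beta / (beta - rho)
P1/P0 = 0.0072 / (0.0072 - 0.00129) = 1.218274
P1 = 248 * 1.218274 = 302.13 MW

302.13


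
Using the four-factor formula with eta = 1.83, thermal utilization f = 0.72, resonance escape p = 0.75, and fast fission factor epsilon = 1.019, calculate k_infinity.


k_inf = eta * f * p * epsilon
k_inf = 1.83 * 0.72 * 0.75 * 1.019
k_inf = 1.0070

1.0070


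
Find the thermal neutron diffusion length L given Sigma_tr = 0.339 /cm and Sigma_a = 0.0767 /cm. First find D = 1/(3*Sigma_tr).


D = 1 / (3 * Sigma_tr) = 1 / (3 * 0.339) = 0.9832842 cm
L = sqrt(D / Sigma_a)
L = sqrt(0.9832842 / 0.0767)
L = 3.5805 cm

3.5805


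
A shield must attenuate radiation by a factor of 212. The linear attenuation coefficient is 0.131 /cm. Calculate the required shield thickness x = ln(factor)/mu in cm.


x = ln(factor) / mu
x = ln(212) / 0.131
x = 40.890 cm

40.890


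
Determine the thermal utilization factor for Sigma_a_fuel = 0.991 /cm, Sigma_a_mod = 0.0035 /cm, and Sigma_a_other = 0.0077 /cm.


f = Sigma_a_fuel / (Sigma_a_fuel + Sigma_a_mod + Sigma_a_other)
f = 0.991 / (0.991 + 0.0035 + 0.0077)
f = 0.98882

0.98882


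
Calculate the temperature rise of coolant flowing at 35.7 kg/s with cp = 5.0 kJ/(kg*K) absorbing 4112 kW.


dT = Q / (m_dot * cp)
dT = 4112 / (35.7 * 5.0)
dT = 23.036 C

23.036


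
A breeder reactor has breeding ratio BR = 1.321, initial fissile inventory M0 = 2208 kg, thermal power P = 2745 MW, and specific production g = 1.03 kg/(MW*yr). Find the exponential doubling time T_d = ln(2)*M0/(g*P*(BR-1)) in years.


Breeding gain G = BR - 1 = 1.321 - 1 = 0.321
Fissile production rate = g * P * G = 1.03 * 2745 * 0.321 = 907.57935 kg/yr
T_d = ln(2) * M0 / (g * P * G)
T_d = ln(2) * 2208 / 907.57935 = 1.6863 yr

1.6863


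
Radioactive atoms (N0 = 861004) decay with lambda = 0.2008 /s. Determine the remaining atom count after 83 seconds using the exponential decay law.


N = N0 * exp(-lambda * t)
N = 861004 * exp(-0.2008 * 83)
N = 0.049760

0.049760


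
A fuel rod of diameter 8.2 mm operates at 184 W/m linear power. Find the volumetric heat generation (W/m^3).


r = D / 2 / 1000 = 8.2 / 2 / 1000 = 0.0041 m
q''' = q' / (pi * r^2)
q''' = 184 / (pi * 0.0041^2)
q''' = 3.4842e+06 W/m^3

3.4842e+06


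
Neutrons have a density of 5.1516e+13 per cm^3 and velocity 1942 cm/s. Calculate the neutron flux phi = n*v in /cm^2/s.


phi = n * v
phi = 5.1516e+13 * 1942
phi = 1.0004e+17 /cm^2/s

1.0004e+17


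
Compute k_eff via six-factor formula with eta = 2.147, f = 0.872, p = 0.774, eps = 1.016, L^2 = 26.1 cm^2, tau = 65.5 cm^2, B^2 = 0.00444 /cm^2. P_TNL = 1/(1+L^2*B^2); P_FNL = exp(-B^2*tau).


k_inf = eta*f*p*eps = 2.147*0.872*0.774*1.016 = 1.472256
P_TNL = 1/(1 + L^2*B^2) = 1/(1 + 26.1*0.00444) = 0.8961505
P_FNL = exp(-B^2*tau) = exp(-0.00444*65.5) = 0.7476502
k_eff = k_inf * P_TNL * P_FNL = 1.472256 * 0.8961505 * 0.7476502
k_eff = 0.98642

0.98642


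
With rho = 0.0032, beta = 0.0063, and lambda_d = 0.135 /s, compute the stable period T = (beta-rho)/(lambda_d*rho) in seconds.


T = (beta - rho) / (lambda_d * rho)
T = (0.0063 - 0.0032) / (0.135 * 0.0032)
T = 7.1759 s

7.1759


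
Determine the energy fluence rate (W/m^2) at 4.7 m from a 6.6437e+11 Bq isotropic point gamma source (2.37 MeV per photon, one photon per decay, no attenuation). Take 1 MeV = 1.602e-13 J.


psi = A * E * 1.602e-13 / (4*pi*r^2)
psi = 6.6437e+11 * 2.37 * 1.602e-13 / (4*pi*4.7^2)
psi = 9.0869e-04 W/m^2

9.0869e-04


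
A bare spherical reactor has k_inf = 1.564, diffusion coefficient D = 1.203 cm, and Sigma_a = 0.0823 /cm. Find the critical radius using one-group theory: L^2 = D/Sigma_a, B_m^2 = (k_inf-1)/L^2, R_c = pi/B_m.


L^2 = D / Sigma_a = 1.203 / 0.0823 = 14.61725 cm^2
B_m^2 = (k_inf - 1) / L^2 = (1.564 - 1) / 14.61725 = 0.03858455 /cm^2
For a bare sphere: B_g = pi/R, so R_c = pi / sqrt(B_m^2)
R_c = pi / sqrt(0.03858455) = 15.993 cm

15.993


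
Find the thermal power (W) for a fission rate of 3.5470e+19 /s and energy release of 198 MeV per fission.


P = fission_rate * E_MeV * 1.602e-13
P = 3.5470e+19 * 198 * 1.602e-13
P = 1.1251e+09 W

1.1251e+09


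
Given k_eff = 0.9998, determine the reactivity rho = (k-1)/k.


rho = (k_eff - 1) / k_eff
rho = (0.9998 - 1) / 0.9998
rho = -2.0004e-04

-2.0004e-04


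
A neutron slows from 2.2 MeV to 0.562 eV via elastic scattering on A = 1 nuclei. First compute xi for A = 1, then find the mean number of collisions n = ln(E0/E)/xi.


xi = 1 + (A-1)^2/(2A)*ln((A-1)/(A+1)) = 1 (for A = 1)
n = ln(E0/E) / xi
n = ln(2.2e6 / 0.562) / 1
n = ln(3.914591e+06) / 1 = 15.180

15.180


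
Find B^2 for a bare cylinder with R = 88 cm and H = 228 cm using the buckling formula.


B^2 = (2.405/R)^2 + (pi/H)^2
B^2 = (2.405/88)^2 + (pi/228)^2
B^2 = 9.3676e-04 /cm^2

9.3676e-04


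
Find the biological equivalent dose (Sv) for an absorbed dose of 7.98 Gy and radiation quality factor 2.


H = D * Q
H = 7.98 * 2
H = 15.960 Sv

15.960


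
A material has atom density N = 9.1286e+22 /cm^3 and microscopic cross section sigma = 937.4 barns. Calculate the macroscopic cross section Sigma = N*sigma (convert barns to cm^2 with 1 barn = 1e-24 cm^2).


Sigma = N * sigma_barns * 1e-24
Sigma = 9.1286e+22 * 937.4 * 1e-24
Sigma = 85.571 /cm

85.571


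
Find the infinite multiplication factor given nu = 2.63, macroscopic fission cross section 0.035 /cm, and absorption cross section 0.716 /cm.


k_inf = nu * Sigma_f / Sigma_a
k_inf = 2.63 * 0.035 / 0.716
k_inf = 0.12856

0.12856


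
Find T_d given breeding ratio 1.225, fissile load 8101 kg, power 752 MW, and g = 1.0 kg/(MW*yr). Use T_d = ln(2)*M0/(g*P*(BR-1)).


Breeding gain G = BR - 1 = 1.225 - 1 = 0.225
Fissile production rate = g * P * G = 1.0 * 752 * 0.225 = 169.2 kg/yr
T_d = ln(2) * M0 / (g * P * G)
T_d = ln(2) * 8101 / 169.2 = 33.187 yr

33.187


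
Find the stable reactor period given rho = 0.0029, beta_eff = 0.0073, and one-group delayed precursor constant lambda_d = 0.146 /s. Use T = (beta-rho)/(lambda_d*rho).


T = (beta - rho) / (lambda_d * rho)
T = (0.0073 - 0.0029) / (0.146 * 0.0029)
T = 10.392 s

10.392


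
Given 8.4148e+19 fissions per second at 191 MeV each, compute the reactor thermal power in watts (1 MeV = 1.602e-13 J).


P = fission_rate * E_MeV * 1.602e-13
P = 8.4148e+19 * 191 * 1.602e-13
P = 2.5748e+09 W

2.5748e+09


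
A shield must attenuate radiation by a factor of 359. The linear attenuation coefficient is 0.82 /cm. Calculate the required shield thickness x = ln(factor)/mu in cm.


x = ln(factor) / mu
x = ln(359) / 0.82
x = 7.1748 cm

7.1748


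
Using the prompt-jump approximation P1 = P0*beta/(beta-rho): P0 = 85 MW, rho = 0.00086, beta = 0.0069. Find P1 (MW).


P1/P0 = beta / (beta - rho)
P1/P0 = 0.0069 / (0.0069 - 0.00086) = 1.142384
P1 = 85 * 1.142384 = 97.103 MW

97.103


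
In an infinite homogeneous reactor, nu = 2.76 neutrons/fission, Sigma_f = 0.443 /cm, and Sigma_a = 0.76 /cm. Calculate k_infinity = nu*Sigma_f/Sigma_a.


k_inf = nu * Sigma_f / Sigma_a
k_inf = 2.76 * 0.443 / 0.76
k_inf = 1.6088

1.6088


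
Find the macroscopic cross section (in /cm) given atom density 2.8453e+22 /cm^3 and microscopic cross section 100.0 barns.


Sigma = N * sigma_barns * 1e-24
Sigma = 2.8453e+22 * 100.0 * 1e-24
Sigma = 2.8453 /cm

2.8453


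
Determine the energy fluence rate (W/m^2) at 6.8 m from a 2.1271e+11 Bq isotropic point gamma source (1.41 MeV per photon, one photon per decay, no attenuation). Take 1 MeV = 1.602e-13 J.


psi = A * E * 1.602e-13 / (4*pi*r^2)
psi = 2.1271e+11 * 1.41 * 1.602e-13 / (4*pi*6.8^2)
psi = 8.2688e-05 W/m^2

8.2688e-05


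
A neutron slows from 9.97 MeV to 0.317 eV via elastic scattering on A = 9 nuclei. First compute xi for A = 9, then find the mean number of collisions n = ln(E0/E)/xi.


xi = 1 + (A-1)^2/(2A)*ln((A-1)/(A+1)) = 0.2066007 (for A = 9)
n = ln(E0/E) / xi
n = ln(9.97e6 / 0.317) / 0.2066007
n = ln(3.145110e+07) / 0.2066007 = 83.562

83.562


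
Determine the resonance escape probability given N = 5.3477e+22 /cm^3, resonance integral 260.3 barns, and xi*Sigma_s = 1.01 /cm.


p = exp(-N * I * 1e-24 / (xi*Sigma_s))
p = exp(-5.3477e+22 * 260.3 * 1e-24 / 1.01)
p = 1.0338e-06

1.0338e-06


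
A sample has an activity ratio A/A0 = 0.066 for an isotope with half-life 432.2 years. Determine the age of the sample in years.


lambda = ln(2) / t_half = ln(2) / 432.2 = 0.001603765 /yr
t = -ln(A/A0) / lambda
t = -ln(0.066) / 0.001603765
t = 1694.8 yr

1694.8


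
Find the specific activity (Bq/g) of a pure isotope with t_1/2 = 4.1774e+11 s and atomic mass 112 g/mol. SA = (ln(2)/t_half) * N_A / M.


lambda = ln(2) / t_half = ln(2) / 4.1774e+11 = 1.659279e-12 /s
SA = lambda * N_A / M
SA = 1.659279e-12 * 6.022e23 / 112
SA = 8.9216e+09 Bq/g

8.9216e+09


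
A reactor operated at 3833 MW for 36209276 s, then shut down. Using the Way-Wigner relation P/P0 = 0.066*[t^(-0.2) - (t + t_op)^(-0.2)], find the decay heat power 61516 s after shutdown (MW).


P/P0 = 0.066 * [t^(-0.2) - (t + t_op)^(-0.2)]
P/P0 = 0.066 * [61516^(-0.2) - (61516 + 36209276)^(-0.2)]
P/P0 = 0.066 * [0.1102053 - 0.03076724] = 0.005242912
P = 3833 * 0.005242912 = 20.096 MW

20.096


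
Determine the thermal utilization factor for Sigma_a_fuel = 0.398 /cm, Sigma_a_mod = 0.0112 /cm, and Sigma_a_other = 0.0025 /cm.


f = Sigma_a_fuel / (Sigma_a_fuel + Sigma_a_mod + Sigma_a_other)
f = 0.398 / (0.398 + 0.0112 + 0.0025)
f = 0.96672

0.96672


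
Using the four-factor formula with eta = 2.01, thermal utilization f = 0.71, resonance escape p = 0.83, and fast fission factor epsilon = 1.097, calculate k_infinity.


k_inf = eta * f * p * epsilon
k_inf = 2.01 * 0.71 * 0.83 * 1.097
k_inf = 1.2994

1.2994


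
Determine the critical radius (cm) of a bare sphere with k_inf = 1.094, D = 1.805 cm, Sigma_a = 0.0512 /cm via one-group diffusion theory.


L^2 = D / Sigma_a = 1.805 / 0.0512 = 35.25391 cm^2
B_m^2 = (k_inf - 1) / L^2 = (1.094 - 1) / 35.25391 = 0.002666371 /cm^2
For a bare sphere: B_g = pi/R, so R_c = pi / sqrt(B_m^2)
R_c = pi / sqrt(0.002666371) = 60.840 cm

60.840


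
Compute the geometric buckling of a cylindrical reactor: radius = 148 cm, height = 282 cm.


B^2 = (2.405/R)^2 + (pi/H)^2
B^2 = (2.405/148)^2 + (pi/282)^2
B^2 = 3.8817e-04 /cm^2

3.8817e-04


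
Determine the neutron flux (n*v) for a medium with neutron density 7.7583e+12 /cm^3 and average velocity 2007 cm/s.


phi = n * v
phi = 7.7583e+12 * 2007
phi = 1.5571e+16 /cm^2/s

1.5571e+16


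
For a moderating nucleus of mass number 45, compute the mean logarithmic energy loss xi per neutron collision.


xi = 1 + (A-1)^2/(2A) * ln((A-1)/(A+1))
xi = 1 + (45-1)^2/(2*45) * ln((45-1)/(45 +1))
xi = 0.043793

0.043793


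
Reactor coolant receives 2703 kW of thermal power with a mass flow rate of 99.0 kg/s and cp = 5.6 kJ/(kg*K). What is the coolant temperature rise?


dT = Q / (m_dot * cp)
dT = 2703 / (99.0 * 5.6)
dT = 4.8755 C

4.8755


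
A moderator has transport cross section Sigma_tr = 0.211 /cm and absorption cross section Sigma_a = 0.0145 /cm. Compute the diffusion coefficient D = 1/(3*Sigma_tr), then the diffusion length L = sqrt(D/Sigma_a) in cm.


D = 1 / (3 * Sigma_tr) = 1 / (3 * 0.211) = 1.579779 cm
L = sqrt(D / Sigma_a)
L = sqrt(1.579779 / 0.0145)
L = 10.438 cm

10.438


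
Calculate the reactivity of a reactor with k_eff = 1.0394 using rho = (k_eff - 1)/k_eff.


rho = (k_eff - 1) / k_eff
rho = (1.0394 - 1) / 1.0394
rho = 0.037906

0.037906


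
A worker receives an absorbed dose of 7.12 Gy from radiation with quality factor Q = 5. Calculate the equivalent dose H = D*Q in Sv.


H = D * Q
H = 7.12 * 5
H = 35.600 Sv

35.600


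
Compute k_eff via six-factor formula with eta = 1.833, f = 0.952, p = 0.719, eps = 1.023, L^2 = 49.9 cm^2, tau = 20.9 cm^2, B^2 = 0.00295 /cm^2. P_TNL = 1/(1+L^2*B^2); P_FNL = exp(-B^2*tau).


k_inf = eta*f*p*eps = 1.833*0.952*0.719*1.023 = 1.283524
P_TNL = 1/(1 + L^2*B^2) = 1/(1 + 49.9*0.00295) = 0.8716838
P_FNL = exp(-B^2*tau) = exp(-0.00295*20.9) = 0.9402072
k_eff = k_inf * P_TNL * P_FNL = 1.283524 * 0.8716838 * 0.9402072
k_eff = 1.0519

1.0519


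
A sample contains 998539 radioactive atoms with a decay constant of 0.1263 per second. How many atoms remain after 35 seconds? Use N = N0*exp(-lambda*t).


N = N0 * exp(-lambda * t)
N = 998539 * exp(-0.1263 * 35)
N = 12011

12011


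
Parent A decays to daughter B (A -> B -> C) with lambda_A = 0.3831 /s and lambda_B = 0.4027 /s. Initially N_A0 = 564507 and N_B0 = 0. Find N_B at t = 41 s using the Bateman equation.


N_B(t) = lambda_A * N_A0 / (lambda_B - lambda_A) * [exp(-lambda_A*t) - exp(-lambda_B*t)]
exp(-0.3831*41) = 1.508319e-07; exp(-0.4027*41) = 6.752959e-08
N_B = 0.3831 * 564507 / (0.4027 - 0.3831) * (1.508319e-07 - 6.752959e-08)
N_B = 0.91914

0.91914


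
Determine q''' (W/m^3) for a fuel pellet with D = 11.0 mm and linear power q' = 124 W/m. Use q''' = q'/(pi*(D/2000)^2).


r = D / 2 / 1000 = 11.0 / 2 / 1000 = 0.0055 m
q''' = q' / (pi * r^2)
q''' = 124 / (pi * 0.0055^2)
q''' = 1.3048e+06 W/m^3

1.3048e+06


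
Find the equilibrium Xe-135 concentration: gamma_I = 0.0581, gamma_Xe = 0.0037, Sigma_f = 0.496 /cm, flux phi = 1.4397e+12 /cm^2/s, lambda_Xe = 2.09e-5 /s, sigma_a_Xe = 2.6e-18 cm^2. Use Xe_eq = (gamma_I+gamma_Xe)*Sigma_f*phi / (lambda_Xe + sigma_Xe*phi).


Xe_eq = (gamma_I + gamma_Xe) * Sigma_f * phi / (lambda_Xe + sigma_Xe * phi)
Numerator = (0.0581 + 0.0037) * 0.496 * 1.4397e+12 = 4.413084e+10
Denominator = 2.09e-5 + 2.6e-18 * 1.4397e+12 = 2.464322e-05
Xe_eq = 4.413084e+10 / 2.464322e-05 = 1.7908e+15 /cm^3

1.7908e+15


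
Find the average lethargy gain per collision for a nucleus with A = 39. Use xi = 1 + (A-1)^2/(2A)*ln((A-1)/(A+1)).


xi = 1 + (A-1)^2/(2A) * ln((A-1)/(A+1))
xi = 1 + (39-1)^2/(2*39) * ln((39-1)/(39 +1))
xi = 0.050416

0.050416


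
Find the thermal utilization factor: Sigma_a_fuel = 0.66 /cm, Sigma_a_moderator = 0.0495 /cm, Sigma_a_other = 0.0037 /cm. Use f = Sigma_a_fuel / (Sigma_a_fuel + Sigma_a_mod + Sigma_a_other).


f = Sigma_a_fuel / (Sigma_a_fuel + Sigma_a_mod + Sigma_a_other)
f = 0.66 / (0.66 + 0.0495 + 0.0037)
f = 0.92541

0.92541


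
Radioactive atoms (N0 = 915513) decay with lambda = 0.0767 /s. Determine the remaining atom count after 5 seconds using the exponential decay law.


N = N0 * exp(-lambda * t)
N = 915513 * exp(-0.0767 * 5)
N = 623897

623897


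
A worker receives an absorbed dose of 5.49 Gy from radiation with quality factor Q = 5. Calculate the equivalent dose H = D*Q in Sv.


H = D * Q
H = 5.49 * 5
H = 27.450 Sv

27.450


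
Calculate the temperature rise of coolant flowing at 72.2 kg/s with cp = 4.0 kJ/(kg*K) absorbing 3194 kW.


dT = Q / (m_dot * cp)
dT = 3194 / (72.2 * 4.0)
dT = 11.060 C

11.060


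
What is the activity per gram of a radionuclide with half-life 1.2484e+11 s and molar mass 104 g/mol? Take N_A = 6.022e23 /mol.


lambda = ln(2) / t_half = ln(2) / 1.2484e+11 = 5.552284e-12 /s
SA = lambda * N_A / M
SA = 5.552284e-12 * 6.022e23 / 104
SA = 3.2150e+10 Bq/g

3.2150e+10


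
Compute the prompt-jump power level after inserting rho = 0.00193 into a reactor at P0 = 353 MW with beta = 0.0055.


P1/P0 = beta / (beta - rho)
P1/P0 = 0.0055 / (0.0055 - 0.00193) = 1.540616
P1 = 353 * 1.540616 = 543.84 MW

543.84


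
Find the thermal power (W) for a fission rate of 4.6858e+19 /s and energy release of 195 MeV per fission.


P = fission_rate * E_MeV * 1.602e-13
P = 4.6858e+19 * 195 * 1.602e-13
P = 1.4638e+09 W

1.4638e+09


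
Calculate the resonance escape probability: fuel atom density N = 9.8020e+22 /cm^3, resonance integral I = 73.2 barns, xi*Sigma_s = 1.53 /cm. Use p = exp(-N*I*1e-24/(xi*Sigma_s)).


p = exp(-N * I * 1e-24 / (xi*Sigma_s))
p = exp(-9.8020e+22 * 73.2 * 1e-24 / 1.53)
p = 0.0091905

0.0091905


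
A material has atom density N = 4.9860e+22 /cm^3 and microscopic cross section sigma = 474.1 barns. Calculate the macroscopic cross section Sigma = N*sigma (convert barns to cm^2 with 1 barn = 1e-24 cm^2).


Sigma = N * sigma_barns * 1e-24
Sigma = 4.9860e+22 * 474.1 * 1e-24
Sigma = 23.639 /cm

23.639


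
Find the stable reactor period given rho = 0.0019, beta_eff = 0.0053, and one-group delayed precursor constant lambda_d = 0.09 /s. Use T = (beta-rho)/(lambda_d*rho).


T = (beta - rho) / (lambda_d * rho)
T = (0.0053 - 0.0019) / (0.09 * 0.0019)
T = 19.883 s

19.883


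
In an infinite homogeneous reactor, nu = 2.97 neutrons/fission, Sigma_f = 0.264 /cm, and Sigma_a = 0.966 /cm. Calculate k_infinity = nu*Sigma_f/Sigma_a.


k_inf = nu * Sigma_f / Sigma_a
k_inf = 2.97 * 0.264 / 0.966
k_inf = 0.81168

0.81168


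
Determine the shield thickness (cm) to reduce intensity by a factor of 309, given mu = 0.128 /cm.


x = ln(factor) / mu
x = ln(309) / 0.128
x = 44.792 cm

44.792


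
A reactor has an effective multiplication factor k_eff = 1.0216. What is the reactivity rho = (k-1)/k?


rho = (k_eff - 1) / k_eff
rho = (1.0216 - 1) / 1.0216
rho = 0.021143

0.021143


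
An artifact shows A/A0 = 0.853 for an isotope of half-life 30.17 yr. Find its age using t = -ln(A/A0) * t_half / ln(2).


lambda = ln(2) / t_half = ln(2) / 30.17 = 0.02297472 /yr
t = -ln(A/A0) / lambda
t = -ln(0.853) / 0.02297472
t = 6.9205 yr

6.9205


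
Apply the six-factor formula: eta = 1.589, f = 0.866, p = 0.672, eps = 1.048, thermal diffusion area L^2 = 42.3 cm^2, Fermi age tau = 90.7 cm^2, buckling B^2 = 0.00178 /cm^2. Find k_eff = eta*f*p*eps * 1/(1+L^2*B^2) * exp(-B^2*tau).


k_inf = eta*f*p*eps = 1.589*0.866*0.672*1.048 = 0.9691084
P_TNL = 1/(1 + L^2*B^2) = 1/(1 + 42.3*0.00178) = 0.9299782
P_FNL = exp(-B^2*tau) = exp(-0.00178*90.7) = 0.8509125
k_eff = k_inf * P_TNL * P_FNL = 0.9691084 * 0.9299782 * 0.8509125
k_eff = 0.76688

0.76688


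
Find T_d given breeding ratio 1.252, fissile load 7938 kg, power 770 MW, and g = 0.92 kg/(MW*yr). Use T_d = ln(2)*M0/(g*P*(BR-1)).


Breeding gain G = BR - 1 = 1.252 - 1 = 0.252
Fissile production rate = g * P * G = 0.92 * 770 * 0.252 = 178.5168 kg/yr
T_d = ln(2) * M0 / (g * P * G)
T_d = ln(2) * 7938 / 178.5168 = 30.822 yr

30.822


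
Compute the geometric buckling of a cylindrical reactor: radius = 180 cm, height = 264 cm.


B^2 = (2.405/R)^2 + (pi/H)^2
B^2 = (2.405/180)^2 + (pi/264)^2
B^2 = 3.2013e-04 /cm^2

3.2013e-04


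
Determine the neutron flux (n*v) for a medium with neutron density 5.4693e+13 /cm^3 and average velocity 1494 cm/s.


phi = n * v
phi = 5.4693e+13 * 1494
phi = 8.1711e+16 /cm^2/s

8.1711e+16


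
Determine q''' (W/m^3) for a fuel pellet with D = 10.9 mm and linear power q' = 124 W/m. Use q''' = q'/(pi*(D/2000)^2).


r = D / 2 / 1000 = 10.9 / 2 / 1000 = 0.00545 m
q''' = q' / (pi * r^2)
q''' = 124 / (pi * 0.00545^2)
q''' = 1.3289e+06 W/m^3

1.3289e+06


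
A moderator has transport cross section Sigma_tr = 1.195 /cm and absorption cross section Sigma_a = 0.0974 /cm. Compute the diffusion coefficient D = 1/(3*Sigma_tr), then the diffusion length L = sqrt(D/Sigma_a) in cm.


D = 1 / (3 * Sigma_tr) = 1 / (3 * 1.195) = 0.2789400 cm
L = sqrt(D / Sigma_a)
L = sqrt(0.2789400 / 0.0974)
L = 1.6923 cm

1.6923


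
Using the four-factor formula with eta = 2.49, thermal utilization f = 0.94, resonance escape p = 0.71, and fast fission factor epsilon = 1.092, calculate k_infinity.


k_inf = eta * f * p * epsilon
k_inf = 2.49 * 0.94 * 0.71 * 1.092
k_inf = 1.8147

1.8147


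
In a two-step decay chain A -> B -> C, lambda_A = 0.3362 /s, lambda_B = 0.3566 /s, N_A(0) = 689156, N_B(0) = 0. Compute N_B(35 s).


N_B(t) = lambda_A * N_A0 / (lambda_B - lambda_A) * [exp(-lambda_A*t) - exp(-lambda_B*t)]
exp(-0.3362*35) = 7.756340e-06; exp(-0.3566*35) = 3.798137e-06
N_B = 0.3362 * 689156 / (0.3566 - 0.3362) * (7.756340e-06 - 3.798137e-06)
N_B = 44.956

44.956


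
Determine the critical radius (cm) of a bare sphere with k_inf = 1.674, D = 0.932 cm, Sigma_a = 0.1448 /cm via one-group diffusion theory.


L^2 = D / Sigma_a = 0.932 / 0.1448 = 6.436464 cm^2
B_m^2 = (k_inf - 1) / L^2 = (1.674 - 1) / 6.436464 = 0.1047159 /cm^2
For a bare sphere: B_g = pi/R, so R_c = pi / sqrt(B_m^2)
R_c = pi / sqrt(0.1047159) = 9.7083 cm

9.7083


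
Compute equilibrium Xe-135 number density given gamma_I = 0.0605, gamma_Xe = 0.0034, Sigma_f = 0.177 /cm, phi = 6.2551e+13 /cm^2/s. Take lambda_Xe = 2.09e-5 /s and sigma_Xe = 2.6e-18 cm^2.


Xe_eq = (gamma_I + gamma_Xe) * Sigma_f * phi / (lambda_Xe + sigma_Xe * phi)
Numerator = (0.0605 + 0.0034) * 0.177 * 6.2551e+13 = 7.074706e+11
Denominator = 2.09e-5 + 2.6e-18 * 6.2551e+13 = 1.835326e-04
Xe_eq = 7.074706e+11 / 1.835326e-04 = 3.8547e+15 /cm^3

3.8547e+15


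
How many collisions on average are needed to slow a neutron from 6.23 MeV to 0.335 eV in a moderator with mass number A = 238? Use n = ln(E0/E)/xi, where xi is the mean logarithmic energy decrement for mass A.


xi = 1 + (A-1)^2/(2A)*ln((A-1)/(A+1)) = 0.008379872 (for A = 238)
n = ln(E0/E) / xi
n = ln(6.23e6 / 0.335) / 0.008379872
n = ln(1.859701e+07) / 0.008379872 = 1997.5

1997.5
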